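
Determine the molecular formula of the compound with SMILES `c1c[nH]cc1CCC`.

Heavy atoms from the SMILES: 7 C, 1 N.
Implicit hydrogens by atom environment:
  3 × C (aromatic): 1 H each → 3
  2 × C: 2 H each → 4
  1 × C: 3 H
  1 × C (aromatic): no H
  1 × N (aromatic): 1 H
  Total hydrogens = 11.
Molecular formula: C7H11N

C7H11N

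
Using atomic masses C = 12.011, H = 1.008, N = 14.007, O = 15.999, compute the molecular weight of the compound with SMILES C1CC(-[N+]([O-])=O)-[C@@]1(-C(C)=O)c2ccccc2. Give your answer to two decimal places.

219.24

Molecular formula: C12H13NO3.
M = 12×12.011 + 13×1.008 + 1×14.007 + 3×15.999 = 219.24 g/mol.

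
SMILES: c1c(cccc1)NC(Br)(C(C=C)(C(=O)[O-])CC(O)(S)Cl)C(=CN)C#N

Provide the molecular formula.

C16H16BrClN3O3S-

Heavy atoms from the SMILES: 1 Br, 16 C, 1 Cl, 3 N, 3 O, 1 S.
Implicit hydrogens by atom environment:
  6 × C: no H
  5 × C (aromatic): 1 H each → 5
  2 × C: 2 H each → 4
  2 × C: 1 H each → 2
  1 × Br: no H
  1 × C (aromatic): no H
  1 × Cl: no H
  1 × N: 2 H
  1 × N: 1 H
  1 × N: no H
  1 × O: 1 H
  1 × O: no H
  1 × O (charge -1): no H
  1 × S: 1 H
  Total hydrogens = 16.
Net charge -1.
Molecular formula: C16H16BrClN3O3S-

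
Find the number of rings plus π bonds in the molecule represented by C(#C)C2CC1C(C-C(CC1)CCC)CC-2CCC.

4

Molecular formula from the SMILES: C18H30.
DoU = (2C + 2 + N − H − X)/2 = (2·18 + 2 + 0 − 30 − 0)/2 = 8/2 = 4.
(Structurally: 2 ring(s) + 2 π bond(s) = 4.)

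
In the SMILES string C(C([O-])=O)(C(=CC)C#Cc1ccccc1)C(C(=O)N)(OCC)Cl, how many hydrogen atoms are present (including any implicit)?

17

Hydrogens are implicit in SMILES; fill each atom to its normal valence:
  6 × C: no H
  5 × C (aromatic): 1 H each → 5
  3 × O: no H
  2 × C: 3 H each → 6
  2 × C: 1 H each → 2
  1 × C: 2 H
  1 × C (aromatic): no H
  1 × Cl: no H
  1 × N: 2 H
  1 × O (charge -1): no H
  Total hydrogens = 17.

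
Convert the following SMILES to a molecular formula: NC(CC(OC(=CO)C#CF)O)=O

Heavy atoms from the SMILES: 7 C, 1 F, 1 N, 4 O.
Implicit hydrogens by atom environment:
  4 × C: no H
  2 × C: 1 H each → 2
  2 × O: 1 H each → 2
  2 × O: no H
  1 × C: 2 H
  1 × F: no H
  1 × N: 2 H
  Total hydrogens = 8.
Molecular formula: C7H8FNO4

C7H8FNO4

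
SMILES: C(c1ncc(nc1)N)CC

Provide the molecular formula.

C7H11N3

Heavy atoms from the SMILES: 7 C, 3 N.
Implicit hydrogens by atom environment:
  2 × C: 2 H each → 4
  2 × C (aromatic): 1 H each → 2
  2 × C (aromatic): no H
  2 × N (aromatic): no H
  1 × C: 3 H
  1 × N: 2 H
  Total hydrogens = 11.
Molecular formula: C7H11N3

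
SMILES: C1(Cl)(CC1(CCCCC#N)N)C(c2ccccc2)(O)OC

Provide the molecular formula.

Heavy atoms from the SMILES: 16 C, 1 Cl, 2 N, 2 O.
Implicit hydrogens by atom environment:
  5 × C: 2 H each → 10
  5 × C (aromatic): 1 H each → 5
  4 × C: no H
  1 × C: 3 H
  1 × C (aromatic): no H
  1 × Cl: no H
  1 × N: 2 H
  1 × N: no H
  1 × O: 1 H
  1 × O: no H
  Total hydrogens = 21.
Molecular formula: C16H21ClN2O2

C16H21ClN2O2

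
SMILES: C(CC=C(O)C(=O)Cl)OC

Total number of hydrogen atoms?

Hydrogens are implicit in SMILES; fill each atom to its normal valence:
  2 × C: 2 H each → 4
  2 × C: no H
  2 × O: no H
  1 × C: 3 H
  1 × C: 1 H
  1 × Cl: no H
  1 × O: 1 H
  Total hydrogens = 9.

9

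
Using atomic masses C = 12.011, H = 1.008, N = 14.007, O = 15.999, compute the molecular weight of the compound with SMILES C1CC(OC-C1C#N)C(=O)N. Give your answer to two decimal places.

Molecular formula: C7H10N2O2.
M = 7×12.011 + 10×1.008 + 2×14.007 + 2×15.999 = 154.17 g/mol.

154.17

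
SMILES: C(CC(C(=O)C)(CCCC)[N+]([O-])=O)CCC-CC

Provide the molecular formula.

C14H27NO3

Heavy atoms from the SMILES: 14 C, 1 N, 3 O.
Implicit hydrogens by atom environment:
  9 × C: 2 H each → 18
  3 × C: 3 H each → 9
  2 × C: no H
  2 × O: no H
  1 × N (charge +1): no H
  1 × O (charge -1): no H
  Total hydrogens = 27.
Molecular formula: C14H27NO3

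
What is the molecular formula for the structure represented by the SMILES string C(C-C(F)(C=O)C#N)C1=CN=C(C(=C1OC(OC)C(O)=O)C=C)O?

C15H15FN2O6

Heavy atoms from the SMILES: 15 C, 1 F, 2 N, 6 O.
Implicit hydrogens by atom environment:
  4 × C (aromatic): no H
  4 × O: no H
  3 × C: 2 H each → 6
  3 × C: 1 H each → 3
  3 × C: no H
  2 × O: 1 H each → 2
  1 × C: 3 H
  1 × C (aromatic): 1 H
  1 × F: no H
  1 × N (aromatic): no H
  1 × N: no H
  Total hydrogens = 15.
Molecular formula: C15H15FN2O6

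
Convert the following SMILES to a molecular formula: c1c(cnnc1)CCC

Heavy atoms from the SMILES: 7 C, 2 N.
Implicit hydrogens by atom environment:
  3 × C (aromatic): 1 H each → 3
  2 × C: 2 H each → 4
  2 × N (aromatic): no H
  1 × C: 3 H
  1 × C (aromatic): no H
  Total hydrogens = 10.
Molecular formula: C7H10N2

C7H10N2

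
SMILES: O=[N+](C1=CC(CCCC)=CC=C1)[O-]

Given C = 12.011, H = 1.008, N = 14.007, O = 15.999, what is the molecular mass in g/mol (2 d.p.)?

Molecular formula: C10H13NO2.
M = 10×12.011 + 13×1.008 + 1×14.007 + 2×15.999 = 179.22 g/mol.

179.22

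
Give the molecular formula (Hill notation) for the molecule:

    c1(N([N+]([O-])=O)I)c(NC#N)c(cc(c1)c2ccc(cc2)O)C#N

Heavy atoms from the SMILES: 14 C, 1 I, 5 N, 3 O.
Implicit hydrogens by atom environment:
  6 × C (aromatic): 1 H each → 6
  6 × C (aromatic): no H
  3 × N: no H
  2 × C: no H
  1 × I: no H
  1 × N: 1 H
  1 × N (charge +1): no H
  1 × O: 1 H
  1 × O: no H
  1 × O (charge -1): no H
  Total hydrogens = 8.
Molecular formula: C14H8IN5O3

C14H8IN5O3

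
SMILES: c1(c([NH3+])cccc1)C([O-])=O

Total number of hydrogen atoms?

7

Hydrogens are implicit in SMILES; fill each atom to its normal valence:
  4 × C (aromatic): 1 H each → 4
  2 × C (aromatic): no H
  1 × C: no H
  1 × N (charge +1): 3 H
  1 × O: no H
  1 × O (charge -1): no H
  Total hydrogens = 7.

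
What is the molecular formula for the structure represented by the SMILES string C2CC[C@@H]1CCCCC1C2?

Heavy atoms from the SMILES: 10 C.
Implicit hydrogens by atom environment:
  8 × C: 2 H each → 16
  2 × C: 1 H each → 2
  Total hydrogens = 18.
Molecular formula: C10H18

C10H18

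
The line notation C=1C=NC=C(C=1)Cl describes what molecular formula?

Heavy atoms from the SMILES: 5 C, 1 Cl, 1 N.
Implicit hydrogens by atom environment:
  4 × C (aromatic): 1 H each → 4
  1 × C (aromatic): no H
  1 × Cl: no H
  1 × N (aromatic): no H
  Total hydrogens = 4.
Molecular formula: C5H4ClN

C5H4ClN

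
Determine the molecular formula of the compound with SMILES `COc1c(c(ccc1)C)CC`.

Heavy atoms from the SMILES: 10 C, 1 O.
Implicit hydrogens by atom environment:
  3 × C: 3 H each → 9
  3 × C (aromatic): 1 H each → 3
  3 × C (aromatic): no H
  1 × C: 2 H
  1 × O: no H
  Total hydrogens = 14.
Molecular formula: C10H14O

C10H14O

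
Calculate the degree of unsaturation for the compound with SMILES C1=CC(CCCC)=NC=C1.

Molecular formula from the SMILES: C9H13N.
DoU = (2C + 2 + N − H − X)/2 = (2·9 + 2 + 1 − 13 − 0)/2 = 8/2 = 4.
(Structurally: 1 ring(s) + 3 π bond(s) = 4.)

4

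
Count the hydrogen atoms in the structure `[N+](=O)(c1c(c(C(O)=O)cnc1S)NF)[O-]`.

Hydrogens are implicit in SMILES; fill each atom to its normal valence:
  4 × C (aromatic): no H
  2 × O: no H
  1 × C (aromatic): 1 H
  1 × C: no H
  1 × F: no H
  1 × N: 1 H
  1 × N (aromatic): no H
  1 × N (charge +1): no H
  1 × O: 1 H
  1 × O (charge -1): no H
  1 × S: 1 H
  Total hydrogens = 4.

4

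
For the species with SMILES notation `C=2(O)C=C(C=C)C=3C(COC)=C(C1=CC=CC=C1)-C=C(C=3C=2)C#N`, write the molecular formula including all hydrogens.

Heavy atoms from the SMILES: 21 C, 1 N, 2 O.
Implicit hydrogens by atom environment:
  8 × C (aromatic): 1 H each → 8
  8 × C (aromatic): no H
  2 × C: 2 H each → 4
  1 × C: 3 H
  1 × C: 1 H
  1 × C: no H
  1 × N: no H
  1 × O: 1 H
  1 × O: no H
  Total hydrogens = 17.
Molecular formula: C21H17NO2

C21H17NO2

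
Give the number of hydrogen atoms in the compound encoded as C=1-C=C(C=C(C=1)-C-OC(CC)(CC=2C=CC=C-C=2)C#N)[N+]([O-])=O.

Hydrogens are implicit in SMILES; fill each atom to its normal valence:
  9 × C (aromatic): 1 H each → 9
  3 × C: 2 H each → 6
  3 × C (aromatic): no H
  2 × C: no H
  2 × O: no H
  1 × C: 3 H
  1 × N: no H
  1 × N (charge +1): no H
  1 × O (charge -1): no H
  Total hydrogens = 18.

18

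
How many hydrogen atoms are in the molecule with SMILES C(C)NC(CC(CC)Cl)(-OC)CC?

22

Hydrogens are implicit in SMILES; fill each atom to its normal valence:
  4 × C: 3 H each → 12
  4 × C: 2 H each → 8
  1 × C: 1 H
  1 × C: no H
  1 × Cl: no H
  1 × N: 1 H
  1 × O: no H
  Total hydrogens = 22.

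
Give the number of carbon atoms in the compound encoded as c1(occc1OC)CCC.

The symbol for carbon appears 8 times in the SMILES. Lowercase c denotes aromatic carbon and counts toward C.

8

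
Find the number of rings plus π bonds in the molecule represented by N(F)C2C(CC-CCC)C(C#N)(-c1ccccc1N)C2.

Molecular formula from the SMILES: C16H22FN3.
DoU = (2C + 2 + N − H − X)/2 = (2·16 + 2 + 3 − 22 − 1)/2 = 14/2 = 7.
(Structurally: 2 ring(s) + 5 π bond(s) = 7.)

7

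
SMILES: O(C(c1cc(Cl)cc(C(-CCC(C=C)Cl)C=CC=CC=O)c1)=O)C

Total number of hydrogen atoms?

20

Hydrogens are implicit in SMILES; fill each atom to its normal valence:
  8 × C: 1 H each → 8
  3 × C: 2 H each → 6
  3 × C (aromatic): 1 H each → 3
  3 × C (aromatic): no H
  3 × O: no H
  2 × Cl: no H
  1 × C: 3 H
  1 × C: no H
  Total hydrogens = 20.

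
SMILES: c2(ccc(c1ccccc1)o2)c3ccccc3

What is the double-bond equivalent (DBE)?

Molecular formula from the SMILES: C16H12O.
DoU = (2C + 2 + N − H − X)/2 = (2·16 + 2 + 0 − 12 − 0)/2 = 22/2 = 11.
(Structurally: 3 ring(s) + 8 π bond(s) = 11.)

11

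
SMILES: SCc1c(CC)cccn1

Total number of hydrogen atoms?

11

Hydrogens are implicit in SMILES; fill each atom to its normal valence:
  3 × C (aromatic): 1 H each → 3
  2 × C: 2 H each → 4
  2 × C (aromatic): no H
  1 × C: 3 H
  1 × N (aromatic): no H
  1 × S: 1 H
  Total hydrogens = 11.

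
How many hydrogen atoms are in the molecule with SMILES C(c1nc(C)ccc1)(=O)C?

Hydrogens are implicit in SMILES; fill each atom to its normal valence:
  3 × C (aromatic): 1 H each → 3
  2 × C: 3 H each → 6
  2 × C (aromatic): no H
  1 × C: no H
  1 × N (aromatic): no H
  1 × O: no H
  Total hydrogens = 9.

9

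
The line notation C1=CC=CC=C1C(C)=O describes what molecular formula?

C8H8O

Heavy atoms from the SMILES: 8 C, 1 O.
Implicit hydrogens by atom environment:
  5 × C (aromatic): 1 H each → 5
  1 × C: 3 H
  1 × C (aromatic): no H
  1 × C: no H
  1 × O: no H
  Total hydrogens = 8.
Molecular formula: C8H8O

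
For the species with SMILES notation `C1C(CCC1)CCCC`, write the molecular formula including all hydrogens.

C9H18

Heavy atoms from the SMILES: 9 C.
Implicit hydrogens by atom environment:
  7 × C: 2 H each → 14
  1 × C: 3 H
  1 × C: 1 H
  Total hydrogens = 18.
Molecular formula: C9H18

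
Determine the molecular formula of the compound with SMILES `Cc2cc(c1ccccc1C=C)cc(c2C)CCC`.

Heavy atoms from the SMILES: 19 C.
Implicit hydrogens by atom environment:
  6 × C (aromatic): 1 H each → 6
  6 × C (aromatic): no H
  3 × C: 3 H each → 9
  3 × C: 2 H each → 6
  1 × C: 1 H
  Total hydrogens = 22.
Molecular formula: C19H22

C19H22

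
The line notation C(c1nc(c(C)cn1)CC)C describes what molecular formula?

Heavy atoms from the SMILES: 9 C, 2 N.
Implicit hydrogens by atom environment:
  3 × C: 3 H each → 9
  3 × C (aromatic): no H
  2 × C: 2 H each → 4
  2 × N (aromatic): no H
  1 × C (aromatic): 1 H
  Total hydrogens = 14.
Molecular formula: C9H14N2

C9H14N2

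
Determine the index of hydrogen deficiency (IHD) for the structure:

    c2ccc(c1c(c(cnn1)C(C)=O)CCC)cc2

Molecular formula from the SMILES: C15H16N2O.
DoU = (2C + 2 + N − H − X)/2 = (2·15 + 2 + 2 − 16 − 0)/2 = 18/2 = 9.
(Structurally: 2 ring(s) + 7 π bond(s) = 9.)

9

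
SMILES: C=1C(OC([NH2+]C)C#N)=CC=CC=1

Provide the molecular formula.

Heavy atoms from the SMILES: 9 C, 2 N, 1 O.
Implicit hydrogens by atom environment:
  5 × C (aromatic): 1 H each → 5
  1 × C: 3 H
  1 × C: 1 H
  1 × C (aromatic): no H
  1 × C: no H
  1 × N (charge +1): 2 H
  1 × N: no H
  1 × O: no H
  Total hydrogens = 11.
Net charge +1.
Molecular formula: C9H11N2O+

C9H11N2O+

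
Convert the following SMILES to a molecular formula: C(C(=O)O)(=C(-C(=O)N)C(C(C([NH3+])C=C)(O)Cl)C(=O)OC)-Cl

Heavy atoms from the SMILES: 11 C, 2 Cl, 2 N, 6 O.
Implicit hydrogens by atom environment:
  6 × C: no H
  4 × O: no H
  3 × C: 1 H each → 3
  2 × Cl: no H
  2 × O: 1 H each → 2
  1 × C: 3 H
  1 × C: 2 H
  1 × N (charge +1): 3 H
  1 × N: 2 H
  Total hydrogens = 15.
Net charge +1.
Molecular formula: C11H15Cl2N2O6+

C11H15Cl2N2O6+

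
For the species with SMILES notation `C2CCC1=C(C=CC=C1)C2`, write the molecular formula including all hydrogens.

C10H12

Heavy atoms from the SMILES: 10 C.
Implicit hydrogens by atom environment:
  4 × C: 2 H each → 8
  4 × C (aromatic): 1 H each → 4
  2 × C (aromatic): no H
  Total hydrogens = 12.
Molecular formula: C10H12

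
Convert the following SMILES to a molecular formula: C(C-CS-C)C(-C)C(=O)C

C8H16OS

Heavy atoms from the SMILES: 8 C, 1 O, 1 S.
Implicit hydrogens by atom environment:
  3 × C: 3 H each → 9
  3 × C: 2 H each → 6
  1 × C: 1 H
  1 × C: no H
  1 × O: no H
  1 × S: no H
  Total hydrogens = 16.
Molecular formula: C8H16OS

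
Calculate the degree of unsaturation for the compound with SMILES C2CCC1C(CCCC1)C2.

Molecular formula from the SMILES: C10H18.
DoU = (2C + 2 + N − H − X)/2 = (2·10 + 2 + 0 − 18 − 0)/2 = 4/2 = 2.
(Structurally: 2 ring(s) + 0 π bond(s) = 2.)

2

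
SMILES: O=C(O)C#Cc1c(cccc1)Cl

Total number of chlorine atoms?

1

The symbol for chlorine appears 1 time in the SMILES.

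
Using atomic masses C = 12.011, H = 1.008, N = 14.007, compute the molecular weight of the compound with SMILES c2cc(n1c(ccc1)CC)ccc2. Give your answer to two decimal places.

171.24

Molecular formula: C12H13N.
M = 12×12.011 + 13×1.008 + 1×14.007 = 171.24 g/mol.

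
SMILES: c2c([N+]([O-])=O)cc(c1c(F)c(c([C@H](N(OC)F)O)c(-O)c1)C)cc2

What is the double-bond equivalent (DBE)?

Molecular formula from the SMILES: C15H14F2N2O5.
DoU = (2C + 2 + N − H − X)/2 = (2·15 + 2 + 2 − 14 − 2)/2 = 18/2 = 9.
(Structurally: 2 ring(s) + 7 π bond(s) = 9.)

9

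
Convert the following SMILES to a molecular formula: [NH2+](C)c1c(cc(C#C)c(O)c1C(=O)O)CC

Heavy atoms from the SMILES: 12 C, 1 N, 3 O.
Implicit hydrogens by atom environment:
  5 × C (aromatic): no H
  2 × C: 3 H each → 6
  2 × C: no H
  2 × O: 1 H each → 2
  1 × C: 2 H
  1 × C (aromatic): 1 H
  1 × C: 1 H
  1 × N (charge +1): 2 H
  1 × O: no H
  Total hydrogens = 14.
Net charge +1.
Molecular formula: C12H14NO3+

C12H14NO3+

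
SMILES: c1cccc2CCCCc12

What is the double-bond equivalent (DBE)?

5

Molecular formula from the SMILES: C10H12.
DoU = (2C + 2 + N − H − X)/2 = (2·10 + 2 + 0 − 12 − 0)/2 = 10/2 = 5.
(Structurally: 2 ring(s) + 3 π bond(s) = 5.)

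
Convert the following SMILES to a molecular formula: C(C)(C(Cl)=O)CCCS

C6H11ClOS

Heavy atoms from the SMILES: 6 C, 1 Cl, 1 O, 1 S.
Implicit hydrogens by atom environment:
  3 × C: 2 H each → 6
  1 × C: 3 H
  1 × C: 1 H
  1 × C: no H
  1 × Cl: no H
  1 × O: no H
  1 × S: 1 H
  Total hydrogens = 11.
Molecular formula: C6H11ClOS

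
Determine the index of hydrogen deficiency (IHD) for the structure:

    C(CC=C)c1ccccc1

Molecular formula from the SMILES: C10H12.
DoU = (2C + 2 + N − H − X)/2 = (2·10 + 2 + 0 − 12 − 0)/2 = 10/2 = 5.
(Structurally: 1 ring(s) + 4 π bond(s) = 5.)

5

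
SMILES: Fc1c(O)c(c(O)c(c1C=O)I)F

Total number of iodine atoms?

1

The symbol for iodine appears 1 time in the SMILES.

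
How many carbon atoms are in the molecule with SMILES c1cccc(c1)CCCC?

10

The symbol for carbon appears 10 times in the SMILES. Lowercase c denotes aromatic carbon and counts toward C.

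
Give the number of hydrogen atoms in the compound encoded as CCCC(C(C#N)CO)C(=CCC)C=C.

21

Hydrogens are implicit in SMILES; fill each atom to its normal valence:
  5 × C: 2 H each → 10
  4 × C: 1 H each → 4
  2 × C: 3 H each → 6
  2 × C: no H
  1 × N: no H
  1 × O: 1 H
  Total hydrogens = 21.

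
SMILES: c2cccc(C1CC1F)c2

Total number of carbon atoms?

The symbol for carbon appears 9 times in the SMILES. Lowercase c denotes aromatic carbon and counts toward C.

9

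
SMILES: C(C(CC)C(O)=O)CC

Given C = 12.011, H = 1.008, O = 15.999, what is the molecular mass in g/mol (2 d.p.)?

130.19

Molecular formula: C7H14O2.
M = 7×12.011 + 14×1.008 + 2×15.999 = 130.19 g/mol.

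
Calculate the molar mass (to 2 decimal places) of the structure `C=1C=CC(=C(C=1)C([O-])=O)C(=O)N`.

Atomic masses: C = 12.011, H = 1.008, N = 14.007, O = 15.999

164.14

Molecular formula: C8H6NO3-.
M = 8×12.011 + 6×1.008 + 1×14.007 + 3×15.999 = 164.14 g/mol.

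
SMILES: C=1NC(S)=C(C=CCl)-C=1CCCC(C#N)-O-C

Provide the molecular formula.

C12H15ClN2OS

Heavy atoms from the SMILES: 12 C, 1 Cl, 2 N, 1 O, 1 S.
Implicit hydrogens by atom environment:
  3 × C: 2 H each → 6
  3 × C: 1 H each → 3
  3 × C (aromatic): no H
  1 × C: 3 H
  1 × C (aromatic): 1 H
  1 × C: no H
  1 × Cl: no H
  1 × N (aromatic): 1 H
  1 × N: no H
  1 × O: no H
  1 × S: 1 H
  Total hydrogens = 15.
Molecular formula: C12H15ClN2OS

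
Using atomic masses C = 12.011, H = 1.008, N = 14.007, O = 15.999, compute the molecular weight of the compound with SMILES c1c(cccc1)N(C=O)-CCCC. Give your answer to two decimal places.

177.25

Molecular formula: C11H15NO.
M = 11×12.011 + 15×1.008 + 1×14.007 + 1×15.999 = 177.25 g/mol.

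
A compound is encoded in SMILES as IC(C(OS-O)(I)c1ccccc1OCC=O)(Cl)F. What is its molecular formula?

C10H8ClFI2O4S

Heavy atoms from the SMILES: 10 C, 1 Cl, 1 F, 2 I, 4 O, 1 S.
Implicit hydrogens by atom environment:
  4 × C (aromatic): 1 H each → 4
  3 × O: no H
  2 × C: no H
  2 × C (aromatic): no H
  2 × I: no H
  1 × C: 2 H
  1 × C: 1 H
  1 × Cl: no H
  1 × F: no H
  1 × O: 1 H
  1 × S: no H
  Total hydrogens = 8.
Molecular formula: C10H8ClFI2O4S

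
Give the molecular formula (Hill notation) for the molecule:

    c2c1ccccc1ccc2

C10H8

Heavy atoms from the SMILES: 10 C.
Implicit hydrogens by atom environment:
  8 × C (aromatic): 1 H each → 8
  2 × C (aromatic): no H
  Total hydrogens = 8.
Molecular formula: C10H8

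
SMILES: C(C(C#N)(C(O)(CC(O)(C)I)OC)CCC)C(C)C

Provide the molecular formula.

Heavy atoms from the SMILES: 14 C, 1 I, 1 N, 3 O.
Implicit hydrogens by atom environment:
  5 × C: 3 H each → 15
  4 × C: 2 H each → 8
  4 × C: no H
  2 × O: 1 H each → 2
  1 × C: 1 H
  1 × I: no H
  1 × N: no H
  1 × O: no H
  Total hydrogens = 26.
Molecular formula: C14H26INO3

C14H26INO3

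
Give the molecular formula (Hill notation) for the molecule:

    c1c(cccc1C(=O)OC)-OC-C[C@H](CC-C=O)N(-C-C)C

C17H25NO4

Heavy atoms from the SMILES: 17 C, 1 N, 4 O.
Implicit hydrogens by atom environment:
  5 × C: 2 H each → 10
  4 × C (aromatic): 1 H each → 4
  4 × O: no H
  3 × C: 3 H each → 9
  2 × C: 1 H each → 2
  2 × C (aromatic): no H
  1 × C: no H
  1 × N: no H
  Total hydrogens = 25.
Molecular formula: C17H25NO4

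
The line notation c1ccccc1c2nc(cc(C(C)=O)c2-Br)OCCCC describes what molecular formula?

C17H18BrNO2

Heavy atoms from the SMILES: 1 Br, 17 C, 1 N, 2 O.
Implicit hydrogens by atom environment:
  6 × C (aromatic): 1 H each → 6
  5 × C (aromatic): no H
  3 × C: 2 H each → 6
  2 × C: 3 H each → 6
  2 × O: no H
  1 × Br: no H
  1 × C: no H
  1 × N (aromatic): no H
  Total hydrogens = 18.
Molecular formula: C17H18BrNO2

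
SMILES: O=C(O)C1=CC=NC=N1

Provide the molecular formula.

Heavy atoms from the SMILES: 5 C, 2 N, 2 O.
Implicit hydrogens by atom environment:
  3 × C (aromatic): 1 H each → 3
  2 × N (aromatic): no H
  1 × C (aromatic): no H
  1 × C: no H
  1 × O: 1 H
  1 × O: no H
  Total hydrogens = 4.
Molecular formula: C5H4N2O2

C5H4N2O2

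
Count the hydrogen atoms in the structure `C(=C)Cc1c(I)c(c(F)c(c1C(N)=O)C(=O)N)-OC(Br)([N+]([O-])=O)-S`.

Hydrogens are implicit in SMILES; fill each atom to its normal valence:
  6 × C (aromatic): no H
  4 × O: no H
  3 × C: no H
  2 × C: 2 H each → 4
  2 × N: 2 H each → 4
  1 × Br: no H
  1 × C: 1 H
  1 × F: no H
  1 × I: no H
  1 × N (charge +1): no H
  1 × O (charge -1): no H
  1 × S: 1 H
  Total hydrogens = 10.

10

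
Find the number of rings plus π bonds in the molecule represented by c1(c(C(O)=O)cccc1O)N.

Molecular formula from the SMILES: C7H7NO3.
DoU = (2C + 2 + N − H − X)/2 = (2·7 + 2 + 1 − 7 − 0)/2 = 10/2 = 5.
(Structurally: 1 ring(s) + 4 π bond(s) = 5.)

5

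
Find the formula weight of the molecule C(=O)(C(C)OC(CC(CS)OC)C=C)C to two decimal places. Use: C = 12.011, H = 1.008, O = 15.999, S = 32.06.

232.34

Molecular formula: C11H20O3S.
M = 11×12.011 + 20×1.008 + 3×15.999 + 1×32.06 = 232.34 g/mol.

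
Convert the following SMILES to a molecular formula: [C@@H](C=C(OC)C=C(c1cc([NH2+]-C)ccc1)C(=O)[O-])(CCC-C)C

Heavy atoms from the SMILES: 19 C, 1 N, 3 O.
Implicit hydrogens by atom environment:
  4 × C: 3 H each → 12
  4 × C (aromatic): 1 H each → 4
  3 × C: 2 H each → 6
  3 × C: 1 H each → 3
  3 × C: no H
  2 × C (aromatic): no H
  2 × O: no H
  1 × N (charge +1): 2 H
  1 × O (charge -1): no H
  Total hydrogens = 27.
Molecular formula: C19H27NO3

C19H27NO3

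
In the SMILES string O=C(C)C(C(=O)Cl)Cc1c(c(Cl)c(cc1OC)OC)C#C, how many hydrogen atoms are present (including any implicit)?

14

Hydrogens are implicit in SMILES; fill each atom to its normal valence:
  5 × C (aromatic): no H
  4 × O: no H
  3 × C: 3 H each → 9
  3 × C: no H
  2 × C: 1 H each → 2
  2 × Cl: no H
  1 × C: 2 H
  1 × C (aromatic): 1 H
  Total hydrogens = 14.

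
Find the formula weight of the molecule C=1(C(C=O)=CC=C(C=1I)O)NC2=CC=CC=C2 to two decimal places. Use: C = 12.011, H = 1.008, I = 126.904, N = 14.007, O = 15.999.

339.13

Molecular formula: C13H10INO2.
M = 13×12.011 + 10×1.008 + 1×126.904 + 1×14.007 + 2×15.999 = 339.13 g/mol.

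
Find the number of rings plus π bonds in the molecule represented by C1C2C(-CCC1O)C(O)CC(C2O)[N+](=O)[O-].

Molecular formula from the SMILES: C10H17NO5.
DoU = (2C + 2 + N − H − X)/2 = (2·10 + 2 + 1 − 17 − 0)/2 = 6/2 = 3.
(Structurally: 2 ring(s) + 1 π bond(s) = 3.)

3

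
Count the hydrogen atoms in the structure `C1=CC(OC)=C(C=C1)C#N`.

7

Hydrogens are implicit in SMILES; fill each atom to its normal valence:
  4 × C (aromatic): 1 H each → 4
  2 × C (aromatic): no H
  1 × C: 3 H
  1 × C: no H
  1 × N: no H
  1 × O: no H
  Total hydrogens = 7.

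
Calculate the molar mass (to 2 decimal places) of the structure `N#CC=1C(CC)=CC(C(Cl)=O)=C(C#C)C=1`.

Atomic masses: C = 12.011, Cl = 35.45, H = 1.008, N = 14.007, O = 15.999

217.65

Molecular formula: C12H8ClNO.
M = 12×12.011 + 1×35.45 + 8×1.008 + 1×14.007 + 1×15.999 = 217.65 g/mol.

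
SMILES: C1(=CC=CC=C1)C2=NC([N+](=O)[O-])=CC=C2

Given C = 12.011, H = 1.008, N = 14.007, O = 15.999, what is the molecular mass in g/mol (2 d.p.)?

Molecular formula: C11H8N2O2.
M = 11×12.011 + 8×1.008 + 2×14.007 + 2×15.999 = 200.20 g/mol.

200.20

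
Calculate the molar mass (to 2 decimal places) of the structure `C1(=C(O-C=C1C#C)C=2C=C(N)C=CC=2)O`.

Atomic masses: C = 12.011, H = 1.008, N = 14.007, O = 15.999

199.21

Molecular formula: C12H9NO2.
M = 12×12.011 + 9×1.008 + 1×14.007 + 2×15.999 = 199.21 g/mol.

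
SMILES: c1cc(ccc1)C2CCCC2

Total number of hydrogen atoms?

14

Hydrogens are implicit in SMILES; fill each atom to its normal valence:
  5 × C (aromatic): 1 H each → 5
  4 × C: 2 H each → 8
  1 × C: 1 H
  1 × C (aromatic): no H
  Total hydrogens = 14.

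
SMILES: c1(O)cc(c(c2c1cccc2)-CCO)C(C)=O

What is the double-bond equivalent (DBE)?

8

Molecular formula from the SMILES: C14H14O3.
DoU = (2C + 2 + N − H − X)/2 = (2·14 + 2 + 0 − 14 − 0)/2 = 16/2 = 8.
(Structurally: 2 ring(s) + 6 π bond(s) = 8.)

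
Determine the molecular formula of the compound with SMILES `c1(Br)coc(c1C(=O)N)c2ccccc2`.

C11H8BrNO2

Heavy atoms from the SMILES: 1 Br, 11 C, 1 N, 2 O.
Implicit hydrogens by atom environment:
  6 × C (aromatic): 1 H each → 6
  4 × C (aromatic): no H
  1 × Br: no H
  1 × C: no H
  1 × N: 2 H
  1 × O (aromatic): no H
  1 × O: no H
  Total hydrogens = 8.
Molecular formula: C11H8BrNO2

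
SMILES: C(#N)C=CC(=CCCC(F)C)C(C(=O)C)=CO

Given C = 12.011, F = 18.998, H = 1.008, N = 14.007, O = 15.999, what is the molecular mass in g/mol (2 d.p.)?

237.27

Molecular formula: C13H16FNO2.
M = 13×12.011 + 1×18.998 + 16×1.008 + 1×14.007 + 2×15.999 = 237.27 g/mol.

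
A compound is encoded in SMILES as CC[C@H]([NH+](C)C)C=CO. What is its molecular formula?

C7H16NO+

Heavy atoms from the SMILES: 7 C, 1 N, 1 O.
Implicit hydrogens by atom environment:
  3 × C: 3 H each → 9
  3 × C: 1 H each → 3
  1 × C: 2 H
  1 × N (charge +1): 1 H
  1 × O: 1 H
  Total hydrogens = 16.
Net charge +1.
Molecular formula: C7H16NO+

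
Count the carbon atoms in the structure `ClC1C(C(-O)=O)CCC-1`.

The symbol for carbon appears 6 times in the SMILES. (Cl is a single chlorine, not C + l.)

6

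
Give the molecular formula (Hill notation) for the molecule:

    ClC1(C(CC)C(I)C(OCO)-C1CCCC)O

Heavy atoms from the SMILES: 12 C, 1 Cl, 1 I, 3 O.
Implicit hydrogens by atom environment:
  5 × C: 2 H each → 10
  4 × C: 1 H each → 4
  2 × C: 3 H each → 6
  2 × O: 1 H each → 2
  1 × C: no H
  1 × Cl: no H
  1 × I: no H
  1 × O: no H
  Total hydrogens = 22.
Molecular formula: C12H22ClIO3

C12H22ClIO3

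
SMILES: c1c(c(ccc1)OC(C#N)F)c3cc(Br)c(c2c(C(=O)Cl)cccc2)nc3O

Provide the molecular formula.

C20H11BrClFN2O3

Heavy atoms from the SMILES: 1 Br, 20 C, 1 Cl, 1 F, 2 N, 3 O.
Implicit hydrogens by atom environment:
  9 × C (aromatic): 1 H each → 9
  8 × C (aromatic): no H
  2 × C: no H
  2 × O: no H
  1 × Br: no H
  1 × C: 1 H
  1 × Cl: no H
  1 × F: no H
  1 × N (aromatic): no H
  1 × N: no H
  1 × O: 1 H
  Total hydrogens = 11.
Molecular formula: C20H11BrClFN2O3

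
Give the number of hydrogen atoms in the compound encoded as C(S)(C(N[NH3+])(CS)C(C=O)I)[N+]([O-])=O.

Hydrogens are implicit in SMILES; fill each atom to its normal valence:
  3 × C: 1 H each → 3
  2 × O: no H
  2 × S: 1 H each → 2
  1 × C: 2 H
  1 × C: no H
  1 × I: no H
  1 × N (charge +1): 3 H
  1 × N: 1 H
  1 × N (charge +1): no H
  1 × O (charge -1): no H
  Total hydrogens = 11.

11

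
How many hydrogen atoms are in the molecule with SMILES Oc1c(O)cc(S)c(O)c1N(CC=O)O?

9

Hydrogens are implicit in SMILES; fill each atom to its normal valence:
  5 × C (aromatic): no H
  4 × O: 1 H each → 4
  1 × C: 2 H
  1 × C (aromatic): 1 H
  1 × C: 1 H
  1 × N: no H
  1 × O: no H
  1 × S: 1 H
  Total hydrogens = 9.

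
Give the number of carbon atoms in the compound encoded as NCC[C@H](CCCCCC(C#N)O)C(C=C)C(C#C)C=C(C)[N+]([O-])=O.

The symbol for carbon appears 19 times in the SMILES.

19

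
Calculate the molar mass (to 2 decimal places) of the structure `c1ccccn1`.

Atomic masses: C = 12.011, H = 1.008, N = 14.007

Molecular formula: C5H5N.
M = 5×12.011 + 5×1.008 + 1×14.007 = 79.10 g/mol.

79.10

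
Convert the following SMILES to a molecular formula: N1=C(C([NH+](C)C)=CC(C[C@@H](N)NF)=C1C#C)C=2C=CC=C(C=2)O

Heavy atoms from the SMILES: 17 C, 1 F, 4 N, 1 O.
Implicit hydrogens by atom environment:
  6 × C (aromatic): no H
  5 × C (aromatic): 1 H each → 5
  2 × C: 3 H each → 6
  2 × C: 1 H each → 2
  1 × C: 2 H
  1 × C: no H
  1 × F: no H
  1 × N: 2 H
  1 × N (charge +1): 1 H
  1 × N: 1 H
  1 × N (aromatic): no H
  1 × O: 1 H
  Total hydrogens = 20.
Net charge +1.
Molecular formula: C17H20FN4O+

C17H20FN4O+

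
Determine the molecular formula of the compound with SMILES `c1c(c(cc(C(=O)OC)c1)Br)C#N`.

C9H6BrNO2

Heavy atoms from the SMILES: 1 Br, 9 C, 1 N, 2 O.
Implicit hydrogens by atom environment:
  3 × C (aromatic): 1 H each → 3
  3 × C (aromatic): no H
  2 × C: no H
  2 × O: no H
  1 × Br: no H
  1 × C: 3 H
  1 × N: no H
  Total hydrogens = 6.
Molecular formula: C9H6BrNO2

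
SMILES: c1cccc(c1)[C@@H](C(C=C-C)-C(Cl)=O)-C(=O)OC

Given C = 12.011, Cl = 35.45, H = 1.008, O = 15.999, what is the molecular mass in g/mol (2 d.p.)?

266.72

Molecular formula: C14H15ClO3.
M = 14×12.011 + 1×35.45 + 15×1.008 + 3×15.999 = 266.72 g/mol.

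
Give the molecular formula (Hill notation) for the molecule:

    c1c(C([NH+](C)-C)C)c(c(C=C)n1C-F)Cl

Heavy atoms from the SMILES: 11 C, 1 Cl, 1 F, 2 N.
Implicit hydrogens by atom environment:
  3 × C: 3 H each → 9
  3 × C (aromatic): no H
  2 × C: 2 H each → 4
  2 × C: 1 H each → 2
  1 × C (aromatic): 1 H
  1 × Cl: no H
  1 × F: no H
  1 × N (charge +1): 1 H
  1 × N (aromatic): no H
  Total hydrogens = 17.
Net charge +1.
Molecular formula: C11H17ClFN2+

C11H17ClFN2+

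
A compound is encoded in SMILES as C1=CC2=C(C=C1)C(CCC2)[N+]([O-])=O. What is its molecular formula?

Heavy atoms from the SMILES: 10 C, 1 N, 2 O.
Implicit hydrogens by atom environment:
  4 × C (aromatic): 1 H each → 4
  3 × C: 2 H each → 6
  2 × C (aromatic): no H
  1 × C: 1 H
  1 × N (charge +1): no H
  1 × O: no H
  1 × O (charge -1): no H
  Total hydrogens = 11.
Molecular formula: C10H11NO2

C10H11NO2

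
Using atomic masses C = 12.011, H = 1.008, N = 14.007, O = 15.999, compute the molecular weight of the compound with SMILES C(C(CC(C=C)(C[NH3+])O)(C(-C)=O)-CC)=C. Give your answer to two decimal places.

Molecular formula: C12H22NO2+.
M = 12×12.011 + 22×1.008 + 1×14.007 + 2×15.999 = 212.31 g/mol.

212.31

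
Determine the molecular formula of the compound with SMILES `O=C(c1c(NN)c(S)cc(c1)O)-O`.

Heavy atoms from the SMILES: 7 C, 2 N, 3 O, 1 S.
Implicit hydrogens by atom environment:
  4 × C (aromatic): no H
  2 × C (aromatic): 1 H each → 2
  2 × O: 1 H each → 2
  1 × C: no H
  1 × N: 2 H
  1 × N: 1 H
  1 × O: no H
  1 × S: 1 H
  Total hydrogens = 8.
Molecular formula: C7H8N2O3S

C7H8N2O3S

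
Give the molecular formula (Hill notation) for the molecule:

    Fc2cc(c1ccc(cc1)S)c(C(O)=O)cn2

C12H8FNO2S

Heavy atoms from the SMILES: 12 C, 1 F, 1 N, 2 O, 1 S.
Implicit hydrogens by atom environment:
  6 × C (aromatic): 1 H each → 6
  5 × C (aromatic): no H
  1 × C: no H
  1 × F: no H
  1 × N (aromatic): no H
  1 × O: 1 H
  1 × O: no H
  1 × S: 1 H
  Total hydrogens = 8.
Molecular formula: C12H8FNO2S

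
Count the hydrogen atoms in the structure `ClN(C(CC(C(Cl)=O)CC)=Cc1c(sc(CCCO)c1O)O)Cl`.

Hydrogens are implicit in SMILES; fill each atom to its normal valence:
  5 × C: 2 H each → 10
  4 × C (aromatic): no H
  3 × Cl: no H
  3 × O: 1 H each → 3
  2 × C: 1 H each → 2
  2 × C: no H
  1 × C: 3 H
  1 × N: no H
  1 × O: no H
  1 × S (aromatic): no H
  Total hydrogens = 18.

18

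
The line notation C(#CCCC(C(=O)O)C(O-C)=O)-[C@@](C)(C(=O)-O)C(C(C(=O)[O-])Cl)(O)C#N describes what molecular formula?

Heavy atoms from the SMILES: 15 C, 1 Cl, 1 N, 9 O.
Implicit hydrogens by atom environment:
  9 × C: no H
  5 × O: no H
  3 × O: 1 H each → 3
  2 × C: 3 H each → 6
  2 × C: 2 H each → 4
  2 × C: 1 H each → 2
  1 × Cl: no H
  1 × N: no H
  1 × O (charge -1): no H
  Total hydrogens = 15.
Net charge -1.
Molecular formula: C15H15ClNO9-

C15H15ClNO9-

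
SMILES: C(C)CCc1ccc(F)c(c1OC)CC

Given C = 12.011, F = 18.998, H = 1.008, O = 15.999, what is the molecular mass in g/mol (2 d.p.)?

Molecular formula: C13H19FO.
M = 13×12.011 + 1×18.998 + 19×1.008 + 1×15.999 = 210.29 g/mol.

210.29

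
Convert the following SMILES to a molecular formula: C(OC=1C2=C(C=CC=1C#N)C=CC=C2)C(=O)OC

C14H11NO3

Heavy atoms from the SMILES: 14 C, 1 N, 3 O.
Implicit hydrogens by atom environment:
  6 × C (aromatic): 1 H each → 6
  4 × C (aromatic): no H
  3 × O: no H
  2 × C: no H
  1 × C: 3 H
  1 × C: 2 H
  1 × N: no H
  Total hydrogens = 11.
Molecular formula: C14H11NO3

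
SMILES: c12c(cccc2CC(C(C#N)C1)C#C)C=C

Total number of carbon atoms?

The symbol for carbon appears 15 times in the SMILES. Lowercase c denotes aromatic carbon and counts toward C.

15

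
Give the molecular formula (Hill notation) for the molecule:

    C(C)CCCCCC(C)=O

C9H18O

Heavy atoms from the SMILES: 9 C, 1 O.
Implicit hydrogens by atom environment:
  6 × C: 2 H each → 12
  2 × C: 3 H each → 6
  1 × C: no H
  1 × O: no H
  Total hydrogens = 18.
Molecular formula: C9H18O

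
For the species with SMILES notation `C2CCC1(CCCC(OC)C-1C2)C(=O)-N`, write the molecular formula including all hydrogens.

Heavy atoms from the SMILES: 12 C, 1 N, 2 O.
Implicit hydrogens by atom environment:
  7 × C: 2 H each → 14
  2 × C: 1 H each → 2
  2 × C: no H
  2 × O: no H
  1 × C: 3 H
  1 × N: 2 H
  Total hydrogens = 21.
Molecular formula: C12H21NO2

C12H21NO2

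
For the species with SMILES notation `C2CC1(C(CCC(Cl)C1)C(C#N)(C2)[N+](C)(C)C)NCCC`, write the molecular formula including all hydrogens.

C17H31ClN3+

Heavy atoms from the SMILES: 17 C, 1 Cl, 3 N.
Implicit hydrogens by atom environment:
  8 × C: 2 H each → 16
  4 × C: 3 H each → 12
  3 × C: no H
  2 × C: 1 H each → 2
  1 × Cl: no H
  1 × N: 1 H
  1 × N: no H
  1 × N (charge +1): no H
  Total hydrogens = 31.
Net charge +1.
Molecular formula: C17H31ClN3+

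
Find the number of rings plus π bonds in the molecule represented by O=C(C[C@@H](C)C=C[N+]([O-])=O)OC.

Molecular formula from the SMILES: C7H11NO4.
DoU = (2C + 2 + N − H − X)/2 = (2·7 + 2 + 1 − 11 − 0)/2 = 6/2 = 3.
(Structurally: 0 ring(s) + 3 π bond(s) = 3.)

3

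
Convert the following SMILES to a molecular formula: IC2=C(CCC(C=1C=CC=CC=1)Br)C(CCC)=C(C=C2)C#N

C19H19BrIN

Heavy atoms from the SMILES: 1 Br, 19 C, 1 I, 1 N.
Implicit hydrogens by atom environment:
  7 × C (aromatic): 1 H each → 7
  5 × C (aromatic): no H
  4 × C: 2 H each → 8
  1 × Br: no H
  1 × C: 3 H
  1 × C: 1 H
  1 × C: no H
  1 × I: no H
  1 × N: no H
  Total hydrogens = 19.
Molecular formula: C19H19BrIN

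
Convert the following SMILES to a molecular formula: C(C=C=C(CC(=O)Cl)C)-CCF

C9H12ClFO

Heavy atoms from the SMILES: 9 C, 1 Cl, 1 F, 1 O.
Implicit hydrogens by atom environment:
  4 × C: 2 H each → 8
  3 × C: no H
  1 × C: 3 H
  1 × C: 1 H
  1 × Cl: no H
  1 × F: no H
  1 × O: no H
  Total hydrogens = 12.
Molecular formula: C9H12ClFO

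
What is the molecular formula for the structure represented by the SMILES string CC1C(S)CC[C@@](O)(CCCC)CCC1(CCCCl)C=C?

C18H33ClOS

Heavy atoms from the SMILES: 18 C, 1 Cl, 1 O, 1 S.
Implicit hydrogens by atom environment:
  11 × C: 2 H each → 22
  3 × C: 1 H each → 3
  2 × C: 3 H each → 6
  2 × C: no H
  1 × Cl: no H
  1 × O: 1 H
  1 × S: 1 H
  Total hydrogens = 33.
Molecular formula: C18H33ClOS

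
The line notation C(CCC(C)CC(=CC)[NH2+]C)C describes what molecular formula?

C11H24N+

Heavy atoms from the SMILES: 11 C, 1 N.
Implicit hydrogens by atom environment:
  4 × C: 3 H each → 12
  4 × C: 2 H each → 8
  2 × C: 1 H each → 2
  1 × C: no H
  1 × N (charge +1): 2 H
  Total hydrogens = 24.
Net charge +1.
Molecular formula: C11H24N+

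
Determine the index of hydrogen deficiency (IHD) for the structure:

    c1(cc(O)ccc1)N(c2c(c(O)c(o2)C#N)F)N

9

Molecular formula from the SMILES: C11H8FN3O3.
DoU = (2C + 2 + N − H − X)/2 = (2·11 + 2 + 3 − 8 − 1)/2 = 18/2 = 9.
(Structurally: 2 ring(s) + 7 π bond(s) = 9.)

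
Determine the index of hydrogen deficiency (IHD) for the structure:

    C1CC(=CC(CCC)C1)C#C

4

Molecular formula from the SMILES: C11H16.
DoU = (2C + 2 + N − H − X)/2 = (2·11 + 2 + 0 − 16 − 0)/2 = 8/2 = 4.
(Structurally: 1 ring(s) + 3 π bond(s) = 4.)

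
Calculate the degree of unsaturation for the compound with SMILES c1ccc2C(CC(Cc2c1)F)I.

Molecular formula from the SMILES: C10H10FI.
DoU = (2C + 2 + N − H − X)/2 = (2·10 + 2 + 0 − 10 − 2)/2 = 10/2 = 5.
(Structurally: 2 ring(s) + 3 π bond(s) = 5.)

5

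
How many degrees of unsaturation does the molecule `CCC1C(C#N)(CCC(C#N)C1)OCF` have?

5

Molecular formula from the SMILES: C11H15FN2O.
DoU = (2C + 2 + N − H − X)/2 = (2·11 + 2 + 2 − 15 − 1)/2 = 10/2 = 5.
(Structurally: 1 ring(s) + 4 π bond(s) = 5.)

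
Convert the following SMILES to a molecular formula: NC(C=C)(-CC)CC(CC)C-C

C11H23N

Heavy atoms from the SMILES: 11 C, 1 N.
Implicit hydrogens by atom environment:
  5 × C: 2 H each → 10
  3 × C: 3 H each → 9
  2 × C: 1 H each → 2
  1 × C: no H
  1 × N: 2 H
  Total hydrogens = 23.
Molecular formula: C11H23N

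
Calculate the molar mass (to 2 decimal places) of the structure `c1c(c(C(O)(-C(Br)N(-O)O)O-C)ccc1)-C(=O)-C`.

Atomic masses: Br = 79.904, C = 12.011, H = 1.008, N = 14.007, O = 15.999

Molecular formula: C11H14BrNO5.
M = 1×79.904 + 11×12.011 + 14×1.008 + 1×14.007 + 5×15.999 = 320.14 g/mol.

320.14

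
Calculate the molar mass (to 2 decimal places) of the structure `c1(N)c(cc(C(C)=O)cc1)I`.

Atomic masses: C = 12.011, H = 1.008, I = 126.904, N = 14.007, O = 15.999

261.06

Molecular formula: C8H8INO.
M = 8×12.011 + 8×1.008 + 1×126.904 + 1×14.007 + 1×15.999 = 261.06 g/mol.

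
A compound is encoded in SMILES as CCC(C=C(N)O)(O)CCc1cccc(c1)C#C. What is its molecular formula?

Heavy atoms from the SMILES: 15 C, 1 N, 2 O.
Implicit hydrogens by atom environment:
  4 × C (aromatic): 1 H each → 4
  3 × C: 2 H each → 6
  3 × C: no H
  2 × C: 1 H each → 2
  2 × C (aromatic): no H
  2 × O: 1 H each → 2
  1 × C: 3 H
  1 × N: 2 H
  Total hydrogens = 19.
Molecular formula: C15H19NO2

C15H19NO2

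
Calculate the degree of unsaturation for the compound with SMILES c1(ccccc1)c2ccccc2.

Molecular formula from the SMILES: C12H10.
DoU = (2C + 2 + N − H − X)/2 = (2·12 + 2 + 0 − 10 − 0)/2 = 16/2 = 8.
(Structurally: 2 ring(s) + 6 π bond(s) = 8.)

8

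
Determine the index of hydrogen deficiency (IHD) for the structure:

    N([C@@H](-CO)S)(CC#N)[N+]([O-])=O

3

Molecular formula from the SMILES: C4H7N3O3S.
DoU = (2C + 2 + N − H − X)/2 = (2·4 + 2 + 3 − 7 − 0)/2 = 6/2 = 3.
(Structurally: 0 ring(s) + 3 π bond(s) = 3.)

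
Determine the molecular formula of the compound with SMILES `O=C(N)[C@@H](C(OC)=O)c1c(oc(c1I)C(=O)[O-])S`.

C9H7INO6S-

Heavy atoms from the SMILES: 9 C, 1 I, 1 N, 6 O, 1 S.
Implicit hydrogens by atom environment:
  4 × C (aromatic): no H
  4 × O: no H
  3 × C: no H
  1 × C: 3 H
  1 × C: 1 H
  1 × I: no H
  1 × N: 2 H
  1 × O (aromatic): no H
  1 × O (charge -1): no H
  1 × S: 1 H
  Total hydrogens = 7.
Net charge -1.
Molecular formula: C9H7INO6S-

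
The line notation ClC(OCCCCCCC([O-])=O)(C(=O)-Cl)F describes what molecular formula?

Heavy atoms from the SMILES: 9 C, 2 Cl, 1 F, 4 O.
Implicit hydrogens by atom environment:
  6 × C: 2 H each → 12
  3 × C: no H
  3 × O: no H
  2 × Cl: no H
  1 × F: no H
  1 × O (charge -1): no H
  Total hydrogens = 12.
Net charge -1.
Molecular formula: C9H12Cl2FO4-

C9H12Cl2FO4-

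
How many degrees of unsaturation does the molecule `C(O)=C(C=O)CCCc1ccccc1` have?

Molecular formula from the SMILES: C12H14O2.
DoU = (2C + 2 + N − H − X)/2 = (2·12 + 2 + 0 − 14 − 0)/2 = 12/2 = 6.
(Structurally: 1 ring(s) + 5 π bond(s) = 6.)

6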